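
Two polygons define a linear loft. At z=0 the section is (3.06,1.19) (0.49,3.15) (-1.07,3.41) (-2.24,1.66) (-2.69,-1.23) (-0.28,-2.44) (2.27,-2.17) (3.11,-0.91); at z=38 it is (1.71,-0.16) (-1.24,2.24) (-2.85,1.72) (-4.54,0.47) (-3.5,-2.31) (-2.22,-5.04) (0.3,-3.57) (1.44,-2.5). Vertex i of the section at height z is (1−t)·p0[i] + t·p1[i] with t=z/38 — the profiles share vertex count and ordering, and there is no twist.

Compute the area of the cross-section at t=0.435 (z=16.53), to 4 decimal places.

Area at t=0.435: 26.8857

Cross-section at t=0.435: each vertex is (1-t)·p0[i] + t·p1[i].
  v1: (1-0.435)·(3.06,1.19) + 0.435·(1.71,-0.16) = (2.4728,0.6027)
  v2: (1-0.435)·(0.49,3.15) + 0.435·(-1.24,2.24) = (-0.2626,2.7541)
  v3: (1-0.435)·(-1.07,3.41) + 0.435·(-2.85,1.72) = (-1.8443,2.6749)
  v4: (1-0.435)·(-2.24,1.66) + 0.435·(-4.54,0.47) = (-3.2405,1.1423)
  v5: (1-0.435)·(-2.69,-1.23) + 0.435·(-3.5,-2.31) = (-3.0423,-1.6998)
  v6: (1-0.435)·(-0.28,-2.44) + 0.435·(-2.22,-5.04) = (-1.1239,-3.5710)
  v7: (1-0.435)·(2.27,-2.17) + 0.435·(0.3,-3.57) = (1.4130,-2.7790)
  v8: (1-0.435)·(3.11,-0.91) + 0.435·(1.44,-2.5) = (2.3835,-1.6016)
Shoelace sum Σ(x_i·y_{i+1} − x_{i+1}·y_i):
  i=1: 2.4728·2.7541 − -0.2626·0.6027 = +6.9686 (running +6.9686)
  i=2: -0.2626·2.6749 − -1.8443·2.7541 = +4.3772 (running +11.3458)
  i=3: -1.8443·1.1423 − -3.2405·2.6749 = +6.5610 (running +17.9068)
  i=4: -3.2405·-1.6998 − -3.0423·1.1423 = +8.9836 (running +26.8904)
  i=5: -3.0423·-3.5710 − -1.1239·-1.6998 = +8.9538 (running +35.8442)
  i=6: -1.1239·-2.7790 − 1.4130·-3.5710 = +8.1693 (running +44.0136)
  i=7: 1.4130·-1.6016 − 2.3835·-2.7790 = +4.3607 (running +48.3742)
  i=8: 2.3835·0.6027 − 2.4728·-1.6016 = +5.3972 (running +53.7714)
Area = |Σ|/2 = |53.7714|/2 = 26.8857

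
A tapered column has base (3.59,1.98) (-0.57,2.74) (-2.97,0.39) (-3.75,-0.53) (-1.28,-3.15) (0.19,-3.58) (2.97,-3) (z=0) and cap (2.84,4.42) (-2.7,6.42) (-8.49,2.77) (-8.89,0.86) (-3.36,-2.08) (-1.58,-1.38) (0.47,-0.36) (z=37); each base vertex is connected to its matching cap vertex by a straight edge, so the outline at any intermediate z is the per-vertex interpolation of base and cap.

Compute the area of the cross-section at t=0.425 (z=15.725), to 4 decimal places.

Area at t=0.425: 42.8357

Cross-section at t=0.425: each vertex is (1-t)·p0[i] + t·p1[i].
  v1: (1-0.425)·(3.59,1.98) + 0.425·(2.84,4.42) = (3.2712,3.0170)
  v2: (1-0.425)·(-0.57,2.74) + 0.425·(-2.7,6.42) = (-1.4752,4.3040)
  v3: (1-0.425)·(-2.97,0.39) + 0.425·(-8.49,2.77) = (-5.3160,1.4015)
  v4: (1-0.425)·(-3.75,-0.53) + 0.425·(-8.89,0.86) = (-5.9345,0.0608)
  v5: (1-0.425)·(-1.28,-3.15) + 0.425·(-3.36,-2.08) = (-2.1640,-2.6952)
  v6: (1-0.425)·(0.19,-3.58) + 0.425·(-1.58,-1.38) = (-0.5623,-2.6450)
  v7: (1-0.425)·(2.97,-3) + 0.425·(0.47,-0.36) = (1.9075,-1.8780)
Shoelace sum Σ(x_i·y_{i+1} − x_{i+1}·y_i):
  i=1: 3.2712·4.3040 − -1.4752·3.0170 = +18.5303 (running +18.5303)
  i=2: -1.4752·1.4015 − -5.3160·4.3040 = +20.8125 (running +39.3428)
  i=3: -5.3160·0.0608 − -5.9345·1.4015 = +7.9943 (running +47.3370)
  i=4: -5.9345·-2.6952 − -2.1640·0.0608 = +16.1264 (running +63.4635)
  i=5: -2.1640·-2.6450 − -0.5623·-2.6952 = +4.2084 (running +67.6718)
  i=6: -0.5623·-1.8780 − 1.9075·-2.6450 = +6.1012 (running +73.7731)
  i=7: 1.9075·3.0170 − 3.2712·-1.8780 = +11.8983 (running +85.6714)
Area = |Σ|/2 = |85.6714|/2 = 42.8357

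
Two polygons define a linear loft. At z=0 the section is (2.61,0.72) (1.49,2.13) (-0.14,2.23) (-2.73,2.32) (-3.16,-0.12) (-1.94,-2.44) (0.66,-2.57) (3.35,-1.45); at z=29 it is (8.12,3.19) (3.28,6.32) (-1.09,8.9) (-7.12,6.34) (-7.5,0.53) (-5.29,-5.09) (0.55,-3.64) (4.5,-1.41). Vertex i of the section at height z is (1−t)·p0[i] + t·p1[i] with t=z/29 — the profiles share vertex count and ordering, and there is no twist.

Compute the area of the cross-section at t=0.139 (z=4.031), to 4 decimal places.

Area at t=0.139: 35.1490

Cross-section at t=0.139: each vertex is (1-t)·p0[i] + t·p1[i].
  v1: (1-0.139)·(2.61,0.72) + 0.139·(8.12,3.19) = (3.3759,1.0633)
  v2: (1-0.139)·(1.49,2.13) + 0.139·(3.28,6.32) = (1.7388,2.7124)
  v3: (1-0.139)·(-0.14,2.23) + 0.139·(-1.09,8.9) = (-0.2721,3.1571)
  v4: (1-0.139)·(-2.73,2.32) + 0.139·(-7.12,6.34) = (-3.3402,2.8788)
  v5: (1-0.139)·(-3.16,-0.12) + 0.139·(-7.5,0.53) = (-3.7633,-0.0296)
  v6: (1-0.139)·(-1.94,-2.44) + 0.139·(-5.29,-5.09) = (-2.4057,-2.8083)
  v7: (1-0.139)·(0.66,-2.57) + 0.139·(0.55,-3.64) = (0.6447,-2.7187)
  v8: (1-0.139)·(3.35,-1.45) + 0.139·(4.5,-1.41) = (3.5099,-1.4444)
Shoelace sum Σ(x_i·y_{i+1} − x_{i+1}·y_i):
  i=1: 3.3759·2.7124 − 1.7388·1.0633 = +7.3079 (running +7.3079)
  i=2: 1.7388·3.1571 − -0.2721·2.7124 = +6.2276 (running +13.5354)
  i=3: -0.2721·2.8788 − -3.3402·3.1571 = +9.7623 (running +23.2977)
  i=4: -3.3402·-0.0296 − -3.7633·2.8788 = +10.9326 (running +34.2304)
  i=5: -3.7633·-2.8083 − -2.4057·-0.0296 = +10.4972 (running +44.7276)
  i=6: -2.4057·-2.7187 − 0.6447·-2.8083 = +8.3509 (running +53.0785)
  i=7: 0.6447·-1.4444 − 3.5099·-2.7187 = +8.6111 (running +61.6896)
  i=8: 3.5099·1.0633 − 3.3759·-1.4444 = +8.6084 (running +70.2980)
Area = |Σ|/2 = |70.2980|/2 = 35.1490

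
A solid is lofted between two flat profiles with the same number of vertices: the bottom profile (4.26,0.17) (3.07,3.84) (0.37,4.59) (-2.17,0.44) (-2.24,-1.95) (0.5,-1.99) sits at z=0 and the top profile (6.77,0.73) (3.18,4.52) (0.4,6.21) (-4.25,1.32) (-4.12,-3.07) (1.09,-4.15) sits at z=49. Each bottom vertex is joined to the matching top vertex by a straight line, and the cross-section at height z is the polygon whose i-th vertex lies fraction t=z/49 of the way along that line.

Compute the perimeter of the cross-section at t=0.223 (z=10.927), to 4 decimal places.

Cross-section at t=0.223: each vertex is (1-t)·p0[i] + t·p1[i].
  v1: (1-0.223)·(4.26,0.17) + 0.223·(6.77,0.73) = (4.8197,0.2949)
  v2: (1-0.223)·(3.07,3.84) + 0.223·(3.18,4.52) = (3.0945,3.9916)
  v3: (1-0.223)·(0.37,4.59) + 0.223·(0.4,6.21) = (0.3767,4.9513)
  v4: (1-0.223)·(-2.17,0.44) + 0.223·(-4.25,1.32) = (-2.6338,0.6362)
  v5: (1-0.223)·(-2.24,-1.95) + 0.223·(-4.12,-3.07) = (-2.6592,-2.1998)
  v6: (1-0.223)·(0.5,-1.99) + 0.223·(1.09,-4.15) = (0.6316,-2.4717)
Perimeter = Σ |v_{i+1} − v_i|:
  edge 1→2: √(-1.7252² + 3.6968²) = 4.0795 (running 4.0795)
  edge 2→3: √(-2.7178² + 0.9596²) = 2.8823 (running 6.9618)
  edge 3→4: √(-3.0105² + -4.3150²) = 5.2614 (running 12.2232)
  edge 4→5: √(-0.0254² + -2.8360²) = 2.8361 (running 15.0593)
  edge 5→6: √(3.2908² + -0.2719²) = 3.3020 (running 18.3614)
  edge 6→1: √(4.1882² + 2.7666²) = 5.0194 (running 23.3808)
Perimeter = 23.3808

Perimeter at t=0.223: 23.3808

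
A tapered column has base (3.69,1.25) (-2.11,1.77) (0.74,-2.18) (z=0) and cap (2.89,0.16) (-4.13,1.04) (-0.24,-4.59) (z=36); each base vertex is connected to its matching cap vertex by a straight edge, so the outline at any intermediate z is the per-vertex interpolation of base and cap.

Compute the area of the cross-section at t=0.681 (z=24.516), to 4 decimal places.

Cross-section at t=0.681: each vertex is (1-t)·p0[i] + t·p1[i].
  v1: (1-0.681)·(3.69,1.25) + 0.681·(2.89,0.16) = (3.1452,0.5077)
  v2: (1-0.681)·(-2.11,1.77) + 0.681·(-4.13,1.04) = (-3.4856,1.2729)
  v3: (1-0.681)·(0.74,-2.18) + 0.681·(-0.24,-4.59) = (0.0726,-3.8212)
Shoelace sum Σ(x_i·y_{i+1} − x_{i+1}·y_i):
  i=1: 3.1452·1.2729 − -3.4856·0.5077 = +5.7731 (running +5.7731)
  i=2: -3.4856·-3.8212 − 0.0726·1.2729 = +13.2269 (running +19.0000)
  i=3: 0.0726·0.5077 − 3.1452·-3.8212 = +12.0553 (running +31.0553)
Area = |Σ|/2 = |31.0553|/2 = 15.5277

Area at t=0.681: 15.5277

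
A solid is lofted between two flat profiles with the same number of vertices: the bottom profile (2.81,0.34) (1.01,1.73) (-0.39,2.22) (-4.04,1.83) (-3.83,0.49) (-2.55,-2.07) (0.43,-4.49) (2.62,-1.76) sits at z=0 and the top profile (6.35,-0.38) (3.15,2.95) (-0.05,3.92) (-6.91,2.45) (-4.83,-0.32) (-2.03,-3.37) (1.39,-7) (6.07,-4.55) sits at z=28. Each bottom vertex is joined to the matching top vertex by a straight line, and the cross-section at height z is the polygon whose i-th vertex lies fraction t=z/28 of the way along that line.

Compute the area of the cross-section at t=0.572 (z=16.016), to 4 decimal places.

Cross-section at t=0.572: each vertex is (1-t)·p0[i] + t·p1[i].
  v1: (1-0.572)·(2.81,0.34) + 0.572·(6.35,-0.38) = (4.8349,-0.0718)
  v2: (1-0.572)·(1.01,1.73) + 0.572·(3.15,2.95) = (2.2341,2.4278)
  v3: (1-0.572)·(-0.39,2.22) + 0.572·(-0.05,3.92) = (-0.1955,3.1924)
  v4: (1-0.572)·(-4.04,1.83) + 0.572·(-6.91,2.45) = (-5.6816,2.1846)
  v5: (1-0.572)·(-3.83,0.49) + 0.572·(-4.83,-0.32) = (-4.4020,0.0267)
  v6: (1-0.572)·(-2.55,-2.07) + 0.572·(-2.03,-3.37) = (-2.2526,-2.8136)
  v7: (1-0.572)·(0.43,-4.49) + 0.572·(1.39,-7) = (0.9791,-5.9257)
  v8: (1-0.572)·(2.62,-1.76) + 0.572·(6.07,-4.55) = (4.5934,-3.3559)
Shoelace sum Σ(x_i·y_{i+1} − x_{i+1}·y_i):
  i=1: 4.8349·2.4278 − 2.2341·-0.0718 = +11.8988 (running +11.8988)
  i=2: 2.2341·3.1924 − -0.1955·2.4278 = +7.6068 (running +19.5056)
  i=3: -0.1955·2.1846 − -5.6816·3.1924 = +17.7109 (running +37.2165)
  i=4: -5.6816·0.0267 − -4.4020·2.1846 = +9.4652 (running +46.6817)
  i=5: -4.4020·-2.8136 − -2.2526·0.0267 = +12.4456 (running +59.1273)
  i=6: -2.2526·-5.9257 − 0.9791·-2.8136 = +16.1029 (running +75.2302)
  i=7: 0.9791·-3.3559 − 4.5934·-5.9257 = +23.9334 (running +99.1636)
  i=8: 4.5934·-0.0718 − 4.8349·-3.3559 = +15.8953 (running +115.0588)
Area = |Σ|/2 = |115.0588|/2 = 57.5294

Area at t=0.572: 57.5294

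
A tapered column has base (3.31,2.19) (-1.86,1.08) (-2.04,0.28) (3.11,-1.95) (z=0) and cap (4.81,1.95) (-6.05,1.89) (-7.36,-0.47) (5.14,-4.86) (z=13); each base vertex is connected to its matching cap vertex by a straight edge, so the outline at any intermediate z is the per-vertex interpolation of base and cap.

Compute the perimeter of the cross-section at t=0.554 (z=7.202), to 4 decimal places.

Cross-section at t=0.554: each vertex is (1-t)·p0[i] + t·p1[i].
  v1: (1-0.554)·(3.31,2.19) + 0.554·(4.81,1.95) = (4.1410,2.0570)
  v2: (1-0.554)·(-1.86,1.08) + 0.554·(-6.05,1.89) = (-4.1813,1.5287)
  v3: (1-0.554)·(-2.04,0.28) + 0.554·(-7.36,-0.47) = (-4.9873,-0.1355)
  v4: (1-0.554)·(3.11,-1.95) + 0.554·(5.14,-4.86) = (4.2346,-3.5621)
Perimeter = Σ |v_{i+1} − v_i|:
  edge 1→2: √(-8.3223² + -0.5283²) = 8.3390 (running 8.3390)
  edge 2→3: √(-0.8060² + -1.6642²) = 1.8492 (running 10.1882)
  edge 3→4: √(9.2219² + -3.4266²) = 9.8380 (running 20.0261)
  edge 4→1: √(-0.0936² + 5.6192²) = 5.6200 (running 25.6461)
Perimeter = 25.6461

Perimeter at t=0.554: 25.6461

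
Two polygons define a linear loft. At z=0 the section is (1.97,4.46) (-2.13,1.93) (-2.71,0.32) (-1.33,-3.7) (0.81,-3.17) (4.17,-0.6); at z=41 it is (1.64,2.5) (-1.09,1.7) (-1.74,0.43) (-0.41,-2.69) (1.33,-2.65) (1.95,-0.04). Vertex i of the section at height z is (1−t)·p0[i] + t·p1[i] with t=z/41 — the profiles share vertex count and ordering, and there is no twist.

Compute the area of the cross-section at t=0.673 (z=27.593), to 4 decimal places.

Cross-section at t=0.673: each vertex is (1-t)·p0[i] + t·p1[i].
  v1: (1-0.673)·(1.97,4.46) + 0.673·(1.64,2.5) = (1.7479,3.1409)
  v2: (1-0.673)·(-2.13,1.93) + 0.673·(-1.09,1.7) = (-1.4301,1.7752)
  v3: (1-0.673)·(-2.71,0.32) + 0.673·(-1.74,0.43) = (-2.0572,0.3940)
  v4: (1-0.673)·(-1.33,-3.7) + 0.673·(-0.41,-2.69) = (-0.7108,-3.0203)
  v5: (1-0.673)·(0.81,-3.17) + 0.673·(1.33,-2.65) = (1.1600,-2.8200)
  v6: (1-0.673)·(4.17,-0.6) + 0.673·(1.95,-0.04) = (2.6759,-0.2231)
Shoelace sum Σ(x_i·y_{i+1} − x_{i+1}·y_i):
  i=1: 1.7479·1.7752 − -1.4301·3.1409 = +7.5947 (running +7.5947)
  i=2: -1.4301·0.3940 − -2.0572·1.7752 = +3.0884 (running +10.6831)
  i=3: -2.0572·-3.0203 − -0.7108·0.3940 = +6.4934 (running +17.1765)
  i=4: -0.7108·-2.8200 − 1.1600·-3.0203 = +5.5080 (running +22.6845)
  i=5: 1.1600·-0.2231 − 2.6759·-2.8200 = +7.2874 (running +29.9719)
  i=6: 2.6759·3.1409 − 1.7479·-0.2231 = +8.7949 (running +38.7668)
Area = |Σ|/2 = |38.7668|/2 = 19.3834

Area at t=0.673: 19.3834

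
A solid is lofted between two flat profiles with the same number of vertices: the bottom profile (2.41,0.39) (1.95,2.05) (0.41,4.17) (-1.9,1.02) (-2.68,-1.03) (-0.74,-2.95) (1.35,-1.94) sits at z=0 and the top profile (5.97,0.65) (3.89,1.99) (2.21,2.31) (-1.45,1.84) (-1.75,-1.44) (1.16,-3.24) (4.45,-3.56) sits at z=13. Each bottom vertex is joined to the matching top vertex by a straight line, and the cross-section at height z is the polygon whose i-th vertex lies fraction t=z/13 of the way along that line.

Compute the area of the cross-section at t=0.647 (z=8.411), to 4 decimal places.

Area at t=0.647: 29.3656

Cross-section at t=0.647: each vertex is (1-t)·p0[i] + t·p1[i].
  v1: (1-0.647)·(2.41,0.39) + 0.647·(5.97,0.65) = (4.7133,0.5582)
  v2: (1-0.647)·(1.95,2.05) + 0.647·(3.89,1.99) = (3.2052,2.0112)
  v3: (1-0.647)·(0.41,4.17) + 0.647·(2.21,2.31) = (1.5746,2.9666)
  v4: (1-0.647)·(-1.9,1.02) + 0.647·(-1.45,1.84) = (-1.6088,1.5505)
  v5: (1-0.647)·(-2.68,-1.03) + 0.647·(-1.75,-1.44) = (-2.0783,-1.2953)
  v6: (1-0.647)·(-0.74,-2.95) + 0.647·(1.16,-3.24) = (0.4893,-3.1376)
  v7: (1-0.647)·(1.35,-1.94) + 0.647·(4.45,-3.56) = (3.3557,-2.9881)
Shoelace sum Σ(x_i·y_{i+1} − x_{i+1}·y_i):
  i=1: 4.7133·2.0112 − 3.2052·0.5582 = +7.6901 (running +7.6901)
  i=2: 3.2052·2.9666 − 1.5746·2.0112 = +6.3416 (running +14.0318)
  i=3: 1.5746·1.5505 − -1.6088·2.9666 = +7.2143 (running +21.2460)
  i=4: -1.6088·-1.2953 − -2.0783·1.5505 = +5.3064 (running +26.5524)
  i=5: -2.0783·-3.1376 − 0.4893·-1.2953 = +7.1547 (running +33.7071)
  i=6: 0.4893·-2.9881 − 3.3557·-3.1376 = +9.0668 (running +42.7739)
  i=7: 3.3557·0.5582 − 4.7133·-2.9881 = +15.9573 (running +58.7312)
Area = |Σ|/2 = |58.7312|/2 = 29.3656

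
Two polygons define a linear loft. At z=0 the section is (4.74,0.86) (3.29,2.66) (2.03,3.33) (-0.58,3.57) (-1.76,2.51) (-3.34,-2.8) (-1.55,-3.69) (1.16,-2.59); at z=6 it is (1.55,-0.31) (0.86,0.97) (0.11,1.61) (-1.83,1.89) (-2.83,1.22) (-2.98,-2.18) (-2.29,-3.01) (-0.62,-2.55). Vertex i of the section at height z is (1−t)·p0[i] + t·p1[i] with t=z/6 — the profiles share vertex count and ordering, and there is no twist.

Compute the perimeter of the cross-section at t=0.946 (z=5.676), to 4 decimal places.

Cross-section at t=0.946: each vertex is (1-t)·p0[i] + t·p1[i].
  v1: (1-0.946)·(4.74,0.86) + 0.946·(1.55,-0.31) = (1.7223,-0.2468)
  v2: (1-0.946)·(3.29,2.66) + 0.946·(0.86,0.97) = (0.9912,1.0613)
  v3: (1-0.946)·(2.03,3.33) + 0.946·(0.11,1.61) = (0.2137,1.7029)
  v4: (1-0.946)·(-0.58,3.57) + 0.946·(-1.83,1.89) = (-1.7625,1.9807)
  v5: (1-0.946)·(-1.76,2.51) + 0.946·(-2.83,1.22) = (-2.7722,1.2897)
  v6: (1-0.946)·(-3.34,-2.8) + 0.946·(-2.98,-2.18) = (-2.9994,-2.2135)
  v7: (1-0.946)·(-1.55,-3.69) + 0.946·(-2.29,-3.01) = (-2.2500,-3.0467)
  v8: (1-0.946)·(1.16,-2.59) + 0.946·(-0.62,-2.55) = (-0.5239,-2.5522)
Perimeter = Σ |v_{i+1} − v_i|:
  edge 1→2: √(-0.7310² + 1.3081²) = 1.4985 (running 1.4985)
  edge 2→3: √(-0.7775² + 0.6416²) = 1.0081 (running 2.5066)
  edge 3→4: √(-1.9762² + 0.2778²) = 1.9956 (running 4.5022)
  edge 4→5: √(-1.0097² + -0.6911²) = 1.2236 (running 5.7258)
  edge 5→6: √(-0.2272² + -3.5031²) = 3.5105 (running 9.2363)
  edge 6→7: √(0.7494² + -0.8332²) = 1.1207 (running 10.3569)
  edge 7→8: √(1.7262² + 0.4946²) = 1.7956 (running 12.1525)
  edge 8→1: √(2.2461² + 2.3053²) = 3.2187 (running 15.3712)
Perimeter = 15.3712

Perimeter at t=0.946: 15.3712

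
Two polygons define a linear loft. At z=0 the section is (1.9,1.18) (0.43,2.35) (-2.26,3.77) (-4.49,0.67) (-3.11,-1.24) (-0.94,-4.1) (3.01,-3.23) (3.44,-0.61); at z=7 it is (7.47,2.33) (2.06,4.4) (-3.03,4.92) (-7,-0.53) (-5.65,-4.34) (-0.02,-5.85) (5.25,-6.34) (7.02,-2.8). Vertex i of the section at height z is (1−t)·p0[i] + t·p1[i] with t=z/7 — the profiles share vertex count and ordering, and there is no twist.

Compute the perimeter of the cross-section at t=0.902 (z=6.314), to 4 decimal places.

Perimeter at t=0.902: 39.9393

Cross-section at t=0.902: each vertex is (1-t)·p0[i] + t·p1[i].
  v1: (1-0.902)·(1.9,1.18) + 0.902·(7.47,2.33) = (6.9241,2.2173)
  v2: (1-0.902)·(0.43,2.35) + 0.902·(2.06,4.4) = (1.9003,4.1991)
  v3: (1-0.902)·(-2.26,3.77) + 0.902·(-3.03,4.92) = (-2.9545,4.8073)
  v4: (1-0.902)·(-4.49,0.67) + 0.902·(-7,-0.53) = (-6.7540,-0.4124)
  v5: (1-0.902)·(-3.11,-1.24) + 0.902·(-5.65,-4.34) = (-5.4011,-4.0362)
  v6: (1-0.902)·(-0.94,-4.1) + 0.902·(-0.02,-5.85) = (-0.1102,-5.6785)
  v7: (1-0.902)·(3.01,-3.23) + 0.902·(5.25,-6.34) = (5.0305,-6.0352)
  v8: (1-0.902)·(3.44,-0.61) + 0.902·(7.02,-2.8) = (6.6692,-2.5854)
Perimeter = Σ |v_{i+1} − v_i|:
  edge 1→2: √(-5.0239² + 1.9818²) = 5.4006 (running 5.4006)
  edge 2→3: √(-4.8548² + 0.6082²) = 4.8927 (running 10.2934)
  edge 3→4: √(-3.7995² + -5.2197²) = 6.4561 (running 16.7495)
  edge 4→5: √(1.3529² + -3.6238²) = 3.8681 (running 20.6176)
  edge 5→6: √(5.2909² + -1.6423²) = 5.5399 (running 26.1576)
  edge 6→7: √(5.1406² + -0.3567²) = 5.1530 (running 31.3106)
  edge 7→8: √(1.6387² + 3.4498²) = 3.8192 (running 35.1298)
  edge 8→1: √(0.2550² + 4.8027²) = 4.8094 (running 39.9393)
Perimeter = 39.9393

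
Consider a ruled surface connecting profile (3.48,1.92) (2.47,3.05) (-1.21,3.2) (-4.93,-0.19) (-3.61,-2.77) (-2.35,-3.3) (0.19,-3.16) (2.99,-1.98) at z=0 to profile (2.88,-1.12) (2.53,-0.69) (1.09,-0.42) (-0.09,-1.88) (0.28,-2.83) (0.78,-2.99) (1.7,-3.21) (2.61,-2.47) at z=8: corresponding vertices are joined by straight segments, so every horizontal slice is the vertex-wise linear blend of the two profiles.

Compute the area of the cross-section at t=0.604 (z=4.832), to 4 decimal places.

Area at t=0.604: 15.8659

Cross-section at t=0.604: each vertex is (1-t)·p0[i] + t·p1[i].
  v1: (1-0.604)·(3.48,1.92) + 0.604·(2.88,-1.12) = (3.1176,0.0838)
  v2: (1-0.604)·(2.47,3.05) + 0.604·(2.53,-0.69) = (2.5062,0.7910)
  v3: (1-0.604)·(-1.21,3.2) + 0.604·(1.09,-0.42) = (0.1792,1.0135)
  v4: (1-0.604)·(-4.93,-0.19) + 0.604·(-0.09,-1.88) = (-2.0066,-1.2108)
  v5: (1-0.604)·(-3.61,-2.77) + 0.604·(0.28,-2.83) = (-1.2604,-2.8062)
  v6: (1-0.604)·(-2.35,-3.3) + 0.604·(0.78,-2.99) = (-0.4595,-3.1128)
  v7: (1-0.604)·(0.19,-3.16) + 0.604·(1.7,-3.21) = (1.1020,-3.1902)
  v8: (1-0.604)·(2.99,-1.98) + 0.604·(2.61,-2.47) = (2.7605,-2.2760)
Shoelace sum Σ(x_i·y_{i+1} − x_{i+1}·y_i):
  i=1: 3.1176·0.7910 − 2.5062·0.0838 = +2.2560 (running +2.2560)
  i=2: 2.5062·1.0135 − 0.1792·0.7910 = +2.3984 (running +4.6544)
  i=3: 0.1792·-1.2108 − -2.0066·1.0135 = +1.8168 (running +6.4712)
  i=4: -2.0066·-2.8062 − -1.2604·-1.2108 = +4.1050 (running +10.5762)
  i=5: -1.2604·-3.1128 − -0.4595·-2.8062 = +2.6340 (running +13.2103)
  i=6: -0.4595·-3.1902 − 1.1020·-3.1128 = +4.8962 (running +18.1065)
  i=7: 1.1020·-2.2760 − 2.7605·-3.1902 = +6.2983 (running +24.4048)
  i=8: 2.7605·0.0838 − 3.1176·-2.2760 = +7.3270 (running +31.7317)
Area = |Σ|/2 = |31.7317|/2 = 15.8659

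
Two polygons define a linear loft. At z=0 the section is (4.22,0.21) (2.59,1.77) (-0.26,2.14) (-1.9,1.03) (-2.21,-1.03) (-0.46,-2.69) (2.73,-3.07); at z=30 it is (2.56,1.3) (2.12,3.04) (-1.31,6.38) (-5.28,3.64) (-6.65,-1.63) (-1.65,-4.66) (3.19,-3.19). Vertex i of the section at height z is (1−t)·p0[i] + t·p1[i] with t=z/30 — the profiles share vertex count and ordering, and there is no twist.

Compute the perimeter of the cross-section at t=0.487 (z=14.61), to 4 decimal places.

Perimeter at t=0.487: 24.6448

Cross-section at t=0.487: each vertex is (1-t)·p0[i] + t·p1[i].
  v1: (1-0.487)·(4.22,0.21) + 0.487·(2.56,1.3) = (3.4116,0.7408)
  v2: (1-0.487)·(2.59,1.77) + 0.487·(2.12,3.04) = (2.3611,2.3885)
  v3: (1-0.487)·(-0.26,2.14) + 0.487·(-1.31,6.38) = (-0.7713,4.2049)
  v4: (1-0.487)·(-1.9,1.03) + 0.487·(-5.28,3.64) = (-3.5461,2.3011)
  v5: (1-0.487)·(-2.21,-1.03) + 0.487·(-6.65,-1.63) = (-4.3723,-1.3222)
  v6: (1-0.487)·(-0.46,-2.69) + 0.487·(-1.65,-4.66) = (-1.0395,-3.6494)
  v7: (1-0.487)·(2.73,-3.07) + 0.487·(3.19,-3.19) = (2.9540,-3.1284)
Perimeter = Σ |v_{i+1} − v_i|:
  edge 1→2: √(-1.0505² + 1.6477²) = 1.9540 (running 1.9540)
  edge 2→3: √(-3.1325² + 1.8164²) = 3.6210 (running 5.5750)
  edge 3→4: √(-2.7747² + -1.9038²) = 3.3650 (running 8.9401)
  edge 4→5: √(-0.8262² + -3.6233²) = 3.7163 (running 12.6564)
  edge 5→6: √(3.3327² + -2.3272²) = 4.0649 (running 16.7212)
  edge 6→7: √(3.9935² + 0.5210²) = 4.0274 (running 20.7486)
  edge 7→1: √(0.4576² + 3.8693²) = 3.8962 (running 24.6448)
Perimeter = 24.6448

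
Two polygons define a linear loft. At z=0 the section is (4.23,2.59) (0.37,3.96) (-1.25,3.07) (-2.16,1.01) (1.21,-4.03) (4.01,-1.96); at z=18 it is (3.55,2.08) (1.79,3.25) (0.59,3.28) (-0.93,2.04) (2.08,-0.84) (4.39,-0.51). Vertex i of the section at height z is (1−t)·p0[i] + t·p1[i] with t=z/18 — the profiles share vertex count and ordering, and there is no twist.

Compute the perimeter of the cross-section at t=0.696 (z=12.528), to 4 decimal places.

Perimeter at t=0.696: 16.5946

Cross-section at t=0.696: each vertex is (1-t)·p0[i] + t·p1[i].
  v1: (1-0.696)·(4.23,2.59) + 0.696·(3.55,2.08) = (3.7567,2.2350)
  v2: (1-0.696)·(0.37,3.96) + 0.696·(1.79,3.25) = (1.3583,3.4658)
  v3: (1-0.696)·(-1.25,3.07) + 0.696·(0.59,3.28) = (0.0306,3.2162)
  v4: (1-0.696)·(-2.16,1.01) + 0.696·(-0.93,2.04) = (-1.3039,1.7269)
  v5: (1-0.696)·(1.21,-4.03) + 0.696·(2.08,-0.84) = (1.8155,-1.8098)
  v6: (1-0.696)·(4.01,-1.96) + 0.696·(4.39,-0.51) = (4.2745,-0.9508)
Perimeter = Σ |v_{i+1} − v_i|:
  edge 1→2: √(-2.3984² + 1.2308²) = 2.6958 (running 2.6958)
  edge 2→3: √(-1.3277² + -0.2497²) = 1.3510 (running 4.0467)
  edge 3→4: √(-1.3346² + -1.4893²) = 1.9998 (running 6.0465)
  edge 4→5: √(3.1194² + -3.5366²) = 4.7158 (running 10.7623)
  edge 5→6: √(2.4590² + 0.8590²) = 2.6047 (running 13.3669)
  edge 6→1: √(-0.5178² + 3.1858²) = 3.2276 (running 16.5946)
Perimeter = 16.5946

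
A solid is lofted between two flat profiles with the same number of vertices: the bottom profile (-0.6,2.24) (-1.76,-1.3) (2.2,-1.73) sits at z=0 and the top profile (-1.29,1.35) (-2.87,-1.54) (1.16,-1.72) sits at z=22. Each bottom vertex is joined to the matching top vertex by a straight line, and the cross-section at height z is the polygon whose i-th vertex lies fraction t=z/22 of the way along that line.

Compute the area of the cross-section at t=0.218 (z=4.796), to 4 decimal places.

Area at t=0.218: 6.9895

Cross-section at t=0.218: each vertex is (1-t)·p0[i] + t·p1[i].
  v1: (1-0.218)·(-0.6,2.24) + 0.218·(-1.29,1.35) = (-0.7504,2.0460)
  v2: (1-0.218)·(-1.76,-1.3) + 0.218·(-2.87,-1.54) = (-2.0020,-1.3523)
  v3: (1-0.218)·(2.2,-1.73) + 0.218·(1.16,-1.72) = (1.9733,-1.7278)
Shoelace sum Σ(x_i·y_{i+1} − x_{i+1}·y_i):
  i=1: -0.7504·-1.3523 − -2.0020·2.0460 = +5.1108 (running +5.1108)
  i=2: -2.0020·-1.7278 − 1.9733·-1.3523 = +6.1276 (running +11.2384)
  i=3: 1.9733·2.0460 − -0.7504·-1.7278 = +2.7407 (running +13.9791)
Area = |Σ|/2 = |13.9791|/2 = 6.9895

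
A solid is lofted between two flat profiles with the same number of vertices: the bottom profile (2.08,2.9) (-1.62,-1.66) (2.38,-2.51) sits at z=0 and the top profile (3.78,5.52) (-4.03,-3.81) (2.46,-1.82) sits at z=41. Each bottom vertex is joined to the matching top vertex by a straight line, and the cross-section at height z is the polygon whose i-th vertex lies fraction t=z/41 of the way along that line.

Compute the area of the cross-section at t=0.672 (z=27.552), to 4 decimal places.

Area at t=0.672: 18.6079

Cross-section at t=0.672: each vertex is (1-t)·p0[i] + t·p1[i].
  v1: (1-0.672)·(2.08,2.9) + 0.672·(3.78,5.52) = (3.2224,4.6606)
  v2: (1-0.672)·(-1.62,-1.66) + 0.672·(-4.03,-3.81) = (-3.2395,-3.1048)
  v3: (1-0.672)·(2.38,-2.51) + 0.672·(2.46,-1.82) = (2.4338,-2.0463)
Shoelace sum Σ(x_i·y_{i+1} − x_{i+1}·y_i):
  i=1: 3.2224·-3.1048 − -3.2395·4.6606 = +5.0933 (running +5.0933)
  i=2: -3.2395·-2.0463 − 2.4338·-3.1048 = +14.1854 (running +19.2788)
  i=3: 2.4338·4.6606 − 3.2224·-2.0463 = +17.9369 (running +37.2157)
Area = |Σ|/2 = |37.2157|/2 = 18.6079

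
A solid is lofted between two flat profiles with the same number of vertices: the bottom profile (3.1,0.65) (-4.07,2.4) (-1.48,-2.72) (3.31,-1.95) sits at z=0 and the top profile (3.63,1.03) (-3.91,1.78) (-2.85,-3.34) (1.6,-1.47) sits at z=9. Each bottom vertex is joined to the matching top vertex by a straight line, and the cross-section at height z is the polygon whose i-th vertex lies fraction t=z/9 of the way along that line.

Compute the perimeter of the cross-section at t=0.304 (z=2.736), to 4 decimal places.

Perimeter at t=0.304: 20.3955

Cross-section at t=0.304: each vertex is (1-t)·p0[i] + t·p1[i].
  v1: (1-0.304)·(3.1,0.65) + 0.304·(3.63,1.03) = (3.2611,0.7655)
  v2: (1-0.304)·(-4.07,2.4) + 0.304·(-3.91,1.78) = (-4.0214,2.2115)
  v3: (1-0.304)·(-1.48,-2.72) + 0.304·(-2.85,-3.34) = (-1.8965,-2.9085)
  v4: (1-0.304)·(3.31,-1.95) + 0.304·(1.6,-1.47) = (2.7902,-1.8041)
Perimeter = Σ |v_{i+1} − v_i|:
  edge 1→2: √(-7.2825² + 1.4460²) = 7.4247 (running 7.4247)
  edge 2→3: √(2.1249² + -5.1200²) = 5.5434 (running 12.9681)
  edge 3→4: √(4.6866² + 1.1044²) = 4.8150 (running 17.7831)
  edge 4→1: √(0.4710² + 2.5696²) = 2.6124 (running 20.3955)
Perimeter = 20.3955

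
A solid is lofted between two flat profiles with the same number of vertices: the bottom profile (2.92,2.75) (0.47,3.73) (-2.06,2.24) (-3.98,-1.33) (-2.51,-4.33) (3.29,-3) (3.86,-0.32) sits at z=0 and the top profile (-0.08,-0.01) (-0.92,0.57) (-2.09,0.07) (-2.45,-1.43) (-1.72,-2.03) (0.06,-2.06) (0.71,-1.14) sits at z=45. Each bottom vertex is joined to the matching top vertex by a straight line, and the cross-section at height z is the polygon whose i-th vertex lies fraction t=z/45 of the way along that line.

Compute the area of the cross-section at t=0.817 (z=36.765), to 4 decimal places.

Area at t=0.817: 10.1565

Cross-section at t=0.817: each vertex is (1-t)·p0[i] + t·p1[i].
  v1: (1-0.817)·(2.92,2.75) + 0.817·(-0.08,-0.01) = (0.4690,0.4951)
  v2: (1-0.817)·(0.47,3.73) + 0.817·(-0.92,0.57) = (-0.6656,1.1483)
  v3: (1-0.817)·(-2.06,2.24) + 0.817·(-2.09,0.07) = (-2.0845,0.4671)
  v4: (1-0.817)·(-3.98,-1.33) + 0.817·(-2.45,-1.43) = (-2.7300,-1.4117)
  v5: (1-0.817)·(-2.51,-4.33) + 0.817·(-1.72,-2.03) = (-1.8646,-2.4509)
  v6: (1-0.817)·(3.29,-3) + 0.817·(0.06,-2.06) = (0.6511,-2.2320)
  v7: (1-0.817)·(3.86,-0.32) + 0.817·(0.71,-1.14) = (1.2865,-0.9899)
Shoelace sum Σ(x_i·y_{i+1} − x_{i+1}·y_i):
  i=1: 0.4690·1.1483 − -0.6656·0.4951 = +0.8681 (running +0.8681)
  i=2: -0.6656·0.4671 − -2.0845·1.1483 = +2.0827 (running +2.9508)
  i=3: -2.0845·-1.4117 − -2.7300·0.4671 = +4.2179 (running +7.1687)
  i=4: -2.7300·-2.4509 − -1.8646·-1.4117 = +4.0587 (running +11.2274)
  i=5: -1.8646·-2.2320 − 0.6511·-2.4509 = +5.7575 (running +16.9849)
  i=6: 0.6511·-0.9899 − 1.2865·-2.2320 = +2.2268 (running +19.2117)
  i=7: 1.2865·0.4951 − 0.4690·-0.9899 = +1.1012 (running +20.3129)
Area = |Σ|/2 = |20.3129|/2 = 10.1565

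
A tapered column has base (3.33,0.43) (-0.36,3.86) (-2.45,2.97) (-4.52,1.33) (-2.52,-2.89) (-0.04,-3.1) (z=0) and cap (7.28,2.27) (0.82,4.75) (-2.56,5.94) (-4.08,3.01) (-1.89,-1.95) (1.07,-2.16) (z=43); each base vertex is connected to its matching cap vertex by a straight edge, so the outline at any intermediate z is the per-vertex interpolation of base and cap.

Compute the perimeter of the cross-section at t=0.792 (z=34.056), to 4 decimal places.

Cross-section at t=0.792: each vertex is (1-t)·p0[i] + t·p1[i].
  v1: (1-0.792)·(3.33,0.43) + 0.792·(7.28,2.27) = (6.4584,1.8873)
  v2: (1-0.792)·(-0.36,3.86) + 0.792·(0.82,4.75) = (0.5746,4.5649)
  v3: (1-0.792)·(-2.45,2.97) + 0.792·(-2.56,5.94) = (-2.5371,5.3222)
  v4: (1-0.792)·(-4.52,1.33) + 0.792·(-4.08,3.01) = (-4.1715,2.6606)
  v5: (1-0.792)·(-2.52,-2.89) + 0.792·(-1.89,-1.95) = (-2.0210,-2.1455)
  v6: (1-0.792)·(-0.04,-3.1) + 0.792·(1.07,-2.16) = (0.8391,-2.3555)
Perimeter = Σ |v_{i+1} − v_i|:
  edge 1→2: √(-5.8838² + 2.6776²) = 6.4645 (running 6.4645)
  edge 2→3: √(-3.1117² + 0.7574²) = 3.2025 (running 9.6670)
  edge 3→4: √(-1.6344² + -2.6617²) = 3.1234 (running 12.7904)
  edge 4→5: √(2.1505² + -4.8061²) = 5.2653 (running 18.0557)
  edge 5→6: √(2.8602² + -0.2100²) = 2.8679 (running 20.9235)
  edge 6→1: √(5.6193² + 4.2428²) = 7.0411 (running 27.9647)
Perimeter = 27.9647

Perimeter at t=0.792: 27.9647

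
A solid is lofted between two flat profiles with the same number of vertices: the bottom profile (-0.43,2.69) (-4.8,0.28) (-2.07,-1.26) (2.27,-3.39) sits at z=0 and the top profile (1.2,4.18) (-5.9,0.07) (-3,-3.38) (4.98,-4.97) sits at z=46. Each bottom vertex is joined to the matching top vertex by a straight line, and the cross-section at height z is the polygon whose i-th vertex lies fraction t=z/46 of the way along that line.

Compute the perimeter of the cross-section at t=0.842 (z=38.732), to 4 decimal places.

Perimeter at t=0.842: 28.9368

Cross-section at t=0.842: each vertex is (1-t)·p0[i] + t·p1[i].
  v1: (1-0.842)·(-0.43,2.69) + 0.842·(1.2,4.18) = (0.9425,3.9446)
  v2: (1-0.842)·(-4.8,0.28) + 0.842·(-5.9,0.07) = (-5.7262,0.1032)
  v3: (1-0.842)·(-2.07,-1.26) + 0.842·(-3,-3.38) = (-2.8531,-3.0450)
  v4: (1-0.842)·(2.27,-3.39) + 0.842·(4.98,-4.97) = (4.5518,-4.7204)
Perimeter = Σ |v_{i+1} − v_i|:
  edge 1→2: √(-6.6687² + -3.8414²) = 7.6959 (running 7.6959)
  edge 2→3: √(2.8731² + -3.1482²) = 4.2622 (running 11.9581)
  edge 3→4: √(7.4049² + -1.6753²) = 7.5920 (running 19.5501)
  edge 4→1: √(-3.6094² + 8.6649²) = 9.3866 (running 28.9368)
Perimeter = 28.9368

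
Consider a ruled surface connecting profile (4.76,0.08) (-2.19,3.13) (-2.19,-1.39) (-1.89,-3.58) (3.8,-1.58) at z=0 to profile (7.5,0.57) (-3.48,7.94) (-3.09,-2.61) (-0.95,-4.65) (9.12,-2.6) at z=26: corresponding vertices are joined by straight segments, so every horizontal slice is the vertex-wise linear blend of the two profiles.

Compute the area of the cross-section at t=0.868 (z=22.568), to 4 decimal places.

Cross-section at t=0.868: each vertex is (1-t)·p0[i] + t·p1[i].
  v1: (1-0.868)·(4.76,0.08) + 0.868·(7.5,0.57) = (7.1383,0.5053)
  v2: (1-0.868)·(-2.19,3.13) + 0.868·(-3.48,7.94) = (-3.3097,7.3051)
  v3: (1-0.868)·(-2.19,-1.39) + 0.868·(-3.09,-2.61) = (-2.9712,-2.4490)
  v4: (1-0.868)·(-1.89,-3.58) + 0.868·(-0.95,-4.65) = (-1.0741,-4.5088)
  v5: (1-0.868)·(3.8,-1.58) + 0.868·(9.12,-2.6) = (8.4178,-2.4654)
Shoelace sum Σ(x_i·y_{i+1} − x_{i+1}·y_i):
  i=1: 7.1383·7.3051 − -3.3097·0.5053 = +53.8185 (running +53.8185)
  i=2: -3.3097·-2.4490 − -2.9712·7.3051 = +29.8102 (running +83.6287)
  i=3: -2.9712·-4.5088 − -1.0741·-2.4490 = +10.7660 (running +94.3947)
  i=4: -1.0741·-2.4654 − 8.4178·-4.5088 = +40.6017 (running +134.9964)
  i=5: 8.4178·0.5053 − 7.1383·-2.4654 = +21.8522 (running +156.8486)
Area = |Σ|/2 = |156.8486|/2 = 78.4243

Area at t=0.868: 78.4243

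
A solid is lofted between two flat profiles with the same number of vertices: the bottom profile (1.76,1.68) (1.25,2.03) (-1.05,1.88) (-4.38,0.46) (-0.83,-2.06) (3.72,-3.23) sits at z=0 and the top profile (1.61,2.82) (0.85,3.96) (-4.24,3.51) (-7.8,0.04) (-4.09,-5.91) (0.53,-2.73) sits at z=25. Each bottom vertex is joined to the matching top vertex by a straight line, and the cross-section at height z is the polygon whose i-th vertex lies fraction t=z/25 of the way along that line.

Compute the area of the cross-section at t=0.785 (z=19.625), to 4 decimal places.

Cross-section at t=0.785: each vertex is (1-t)·p0[i] + t·p1[i].
  v1: (1-0.785)·(1.76,1.68) + 0.785·(1.61,2.82) = (1.6423,2.5749)
  v2: (1-0.785)·(1.25,2.03) + 0.785·(0.85,3.96) = (0.9360,3.5450)
  v3: (1-0.785)·(-1.05,1.88) + 0.785·(-4.24,3.51) = (-3.5542,3.1595)
  v4: (1-0.785)·(-4.38,0.46) + 0.785·(-7.8,0.04) = (-7.0647,0.1303)
  v5: (1-0.785)·(-0.83,-2.06) + 0.785·(-4.09,-5.91) = (-3.3891,-5.0823)
  v6: (1-0.785)·(3.72,-3.23) + 0.785·(0.53,-2.73) = (1.2159,-2.8375)
Shoelace sum Σ(x_i·y_{i+1} − x_{i+1}·y_i):
  i=1: 1.6423·3.5450 − 0.9360·2.5749 = +3.4118 (running +3.4118)
  i=2: 0.9360·3.1595 − -3.5542·3.5450 = +15.5570 (running +18.9687)
  i=3: -3.5542·0.1303 − -7.0647·3.1595 = +21.8582 (running +40.8269)
  i=4: -7.0647·-5.0823 − -3.3891·0.1303 = +36.3462 (running +77.1731)
  i=5: -3.3891·-2.8375 − 1.2159·-5.0823 = +15.7958 (running +92.9689)
  i=6: 1.2159·2.5749 − 1.6423·-2.8375 = +7.7906 (running +100.7595)
Area = |Σ|/2 = |100.7595|/2 = 50.3797

Area at t=0.785: 50.3797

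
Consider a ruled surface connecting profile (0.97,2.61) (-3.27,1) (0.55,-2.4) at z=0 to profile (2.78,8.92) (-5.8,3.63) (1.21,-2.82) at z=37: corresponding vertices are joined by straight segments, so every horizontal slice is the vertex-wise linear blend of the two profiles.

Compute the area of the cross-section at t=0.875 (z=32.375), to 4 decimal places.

Cross-section at t=0.875: each vertex is (1-t)·p0[i] + t·p1[i].
  v1: (1-0.875)·(0.97,2.61) + 0.875·(2.78,8.92) = (2.5537,8.1312)
  v2: (1-0.875)·(-3.27,1) + 0.875·(-5.8,3.63) = (-5.4838,3.3013)
  v3: (1-0.875)·(0.55,-2.4) + 0.875·(1.21,-2.82) = (1.1275,-2.7675)
Shoelace sum Σ(x_i·y_{i+1} − x_{i+1}·y_i):
  i=1: 2.5537·3.3013 − -5.4838·8.1312 = +53.0203 (running +53.0203)
  i=2: -5.4838·-2.7675 − 1.1275·3.3013 = +11.4541 (running +64.4744)
  i=3: 1.1275·8.1312 − 2.5537·-2.7675 = +16.2355 (running +80.7099)
Area = |Σ|/2 = |80.7099|/2 = 40.3550

Area at t=0.875: 40.3550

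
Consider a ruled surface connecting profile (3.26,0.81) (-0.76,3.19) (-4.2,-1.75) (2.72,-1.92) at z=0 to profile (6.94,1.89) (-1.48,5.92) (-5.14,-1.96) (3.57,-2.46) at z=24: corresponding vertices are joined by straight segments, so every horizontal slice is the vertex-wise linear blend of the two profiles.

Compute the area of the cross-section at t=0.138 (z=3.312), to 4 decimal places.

Area at t=0.138: 27.5771

Cross-section at t=0.138: each vertex is (1-t)·p0[i] + t·p1[i].
  v1: (1-0.138)·(3.26,0.81) + 0.138·(6.94,1.89) = (3.7678,0.9590)
  v2: (1-0.138)·(-0.76,3.19) + 0.138·(-1.48,5.92) = (-0.8594,3.5667)
  v3: (1-0.138)·(-4.2,-1.75) + 0.138·(-5.14,-1.96) = (-4.3297,-1.7790)
  v4: (1-0.138)·(2.72,-1.92) + 0.138·(3.57,-2.46) = (2.8373,-1.9945)
Shoelace sum Σ(x_i·y_{i+1} − x_{i+1}·y_i):
  i=1: 3.7678·3.5667 − -0.8594·0.9590 = +14.2631 (running +14.2631)
  i=2: -0.8594·-1.7790 − -4.3297·3.5667 = +16.9718 (running +31.2348)
  i=3: -4.3297·-1.9945 − 2.8373·-1.7790 = +13.6832 (running +44.9180)
  i=4: 2.8373·0.9590 − 3.7678·-1.9945 = +10.2361 (running +55.1542)
Area = |Σ|/2 = |55.1542|/2 = 27.5771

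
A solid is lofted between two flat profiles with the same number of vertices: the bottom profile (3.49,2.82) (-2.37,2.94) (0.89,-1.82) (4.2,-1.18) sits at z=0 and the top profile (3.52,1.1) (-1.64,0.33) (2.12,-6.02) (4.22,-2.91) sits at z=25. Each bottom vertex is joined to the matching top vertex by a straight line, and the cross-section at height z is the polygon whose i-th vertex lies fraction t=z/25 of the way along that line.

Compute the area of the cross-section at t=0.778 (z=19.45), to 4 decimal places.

Cross-section at t=0.778: each vertex is (1-t)·p0[i] + t·p1[i].
  v1: (1-0.778)·(3.49,2.82) + 0.778·(3.52,1.1) = (3.5133,1.4818)
  v2: (1-0.778)·(-2.37,2.94) + 0.778·(-1.64,0.33) = (-1.8021,0.9094)
  v3: (1-0.778)·(0.89,-1.82) + 0.778·(2.12,-6.02) = (1.8469,-5.0876)
  v4: (1-0.778)·(4.2,-1.18) + 0.778·(4.22,-2.91) = (4.2156,-2.5259)
Shoelace sum Σ(x_i·y_{i+1} − x_{i+1}·y_i):
  i=1: 3.5133·0.9094 − -1.8021·1.4818 = +5.8655 (running +5.8655)
  i=2: -1.8021·-5.0876 − 1.8469·0.9094 = +7.4885 (running +13.3540)
  i=3: 1.8469·-2.5259 − 4.2156·-5.0876 = +16.7818 (running +30.1358)
  i=4: 4.2156·1.4818 − 3.5133·-2.5259 = +15.1213 (running +45.2571)
Area = |Σ|/2 = |45.2571|/2 = 22.6285

Area at t=0.778: 22.6285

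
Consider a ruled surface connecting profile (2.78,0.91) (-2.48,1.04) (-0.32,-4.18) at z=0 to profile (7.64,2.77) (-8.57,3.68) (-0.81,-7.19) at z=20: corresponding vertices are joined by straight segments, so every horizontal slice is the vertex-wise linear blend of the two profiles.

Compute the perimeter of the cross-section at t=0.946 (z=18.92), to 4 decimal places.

Cross-section at t=0.946: each vertex is (1-t)·p0[i] + t·p1[i].
  v1: (1-0.946)·(2.78,0.91) + 0.946·(7.64,2.77) = (7.3776,2.6696)
  v2: (1-0.946)·(-2.48,1.04) + 0.946·(-8.57,3.68) = (-8.2411,3.5374)
  v3: (1-0.946)·(-0.32,-4.18) + 0.946·(-0.81,-7.19) = (-0.7835,-7.0275)
Perimeter = Σ |v_{i+1} − v_i|:
  edge 1→2: √(-15.6187² + 0.8679²) = 15.6428 (running 15.6428)
  edge 2→3: √(7.4576² + -10.5649²) = 12.9319 (running 28.5747)
  edge 3→1: √(8.1611² + 9.6970²) = 12.6742 (running 41.2489)
Perimeter = 41.2489

Perimeter at t=0.946: 41.2489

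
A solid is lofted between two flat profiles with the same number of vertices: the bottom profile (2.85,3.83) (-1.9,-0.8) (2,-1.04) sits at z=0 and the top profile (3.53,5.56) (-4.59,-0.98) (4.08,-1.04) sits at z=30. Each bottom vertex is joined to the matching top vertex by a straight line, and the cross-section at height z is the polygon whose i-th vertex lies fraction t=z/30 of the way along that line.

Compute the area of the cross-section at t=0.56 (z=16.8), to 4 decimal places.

Cross-section at t=0.56: each vertex is (1-t)·p0[i] + t·p1[i].
  v1: (1-0.56)·(2.85,3.83) + 0.56·(3.53,5.56) = (3.2308,4.7988)
  v2: (1-0.56)·(-1.9,-0.8) + 0.56·(-4.59,-0.98) = (-3.4064,-0.9008)
  v3: (1-0.56)·(2,-1.04) + 0.56·(4.08,-1.04) = (3.1648,-1.0400)
Shoelace sum Σ(x_i·y_{i+1} − x_{i+1}·y_i):
  i=1: 3.2308·-0.9008 − -3.4064·4.7988 = +13.4363 (running +13.4363)
  i=2: -3.4064·-1.0400 − 3.1648·-0.9008 = +6.3935 (running +19.8298)
  i=3: 3.1648·4.7988 − 3.2308·-1.0400 = +18.5473 (running +38.3771)
Area = |Σ|/2 = |38.3771|/2 = 19.1886

Area at t=0.56: 19.1886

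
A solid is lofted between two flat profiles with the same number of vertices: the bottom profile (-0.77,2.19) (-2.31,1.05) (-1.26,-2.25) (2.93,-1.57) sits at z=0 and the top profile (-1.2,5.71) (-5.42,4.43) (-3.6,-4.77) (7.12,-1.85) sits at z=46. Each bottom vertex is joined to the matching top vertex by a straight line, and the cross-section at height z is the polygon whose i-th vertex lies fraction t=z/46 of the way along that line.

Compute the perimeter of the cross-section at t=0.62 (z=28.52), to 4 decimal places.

Cross-section at t=0.62: each vertex is (1-t)·p0[i] + t·p1[i].
  v1: (1-0.62)·(-0.77,2.19) + 0.62·(-1.2,5.71) = (-1.0366,4.3724)
  v2: (1-0.62)·(-2.31,1.05) + 0.62·(-5.42,4.43) = (-4.2382,3.1456)
  v3: (1-0.62)·(-1.26,-2.25) + 0.62·(-3.6,-4.77) = (-2.7108,-3.8124)
  v4: (1-0.62)·(2.93,-1.57) + 0.62·(7.12,-1.85) = (5.5278,-1.7436)
Perimeter = Σ |v_{i+1} − v_i|:
  edge 1→2: √(-3.2016² + -1.2268²) = 3.4286 (running 3.4286)
  edge 2→3: √(1.5274² + -6.9580²) = 7.1237 (running 10.5523)
  edge 3→4: √(8.2386² + 2.0688²) = 8.4944 (running 19.0466)
  edge 4→1: √(-6.5644² + 6.1160²) = 8.9720 (running 28.0186)
Perimeter = 28.0186

Perimeter at t=0.62: 28.0186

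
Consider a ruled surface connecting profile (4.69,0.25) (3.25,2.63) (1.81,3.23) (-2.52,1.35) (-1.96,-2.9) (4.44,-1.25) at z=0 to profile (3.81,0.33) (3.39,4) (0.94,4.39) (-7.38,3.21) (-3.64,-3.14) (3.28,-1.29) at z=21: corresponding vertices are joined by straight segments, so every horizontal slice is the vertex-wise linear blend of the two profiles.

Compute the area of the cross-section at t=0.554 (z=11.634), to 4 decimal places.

Cross-section at t=0.554: each vertex is (1-t)·p0[i] + t·p1[i].
  v1: (1-0.554)·(4.69,0.25) + 0.554·(3.81,0.33) = (4.2025,0.2943)
  v2: (1-0.554)·(3.25,2.63) + 0.554·(3.39,4) = (3.3276,3.3890)
  v3: (1-0.554)·(1.81,3.23) + 0.554·(0.94,4.39) = (1.3280,3.8726)
  v4: (1-0.554)·(-2.52,1.35) + 0.554·(-7.38,3.21) = (-5.2124,2.3804)
  v5: (1-0.554)·(-1.96,-2.9) + 0.554·(-3.64,-3.14) = (-2.8907,-3.0330)
  v6: (1-0.554)·(4.44,-1.25) + 0.554·(3.28,-1.29) = (3.7974,-1.2722)
Shoelace sum Σ(x_i·y_{i+1} − x_{i+1}·y_i):
  i=1: 4.2025·3.3890 − 3.3276·0.2943 = +13.2628 (running +13.2628)
  i=2: 3.3276·3.8726 − 1.3280·3.3890 = +8.3858 (running +21.6486)
  i=3: 1.3280·2.3804 − -5.2124·3.8726 = +23.3472 (running +44.9957)
  i=4: -5.2124·-3.0330 − -2.8907·2.3804 = +22.6903 (running +67.6860)
  i=5: -2.8907·-1.2722 − 3.7974·-3.0330 = +15.1947 (running +82.8807)
  i=6: 3.7974·0.2943 − 4.2025·-1.2722 = +6.4639 (running +89.3446)
Area = |Σ|/2 = |89.3446|/2 = 44.6723

Area at t=0.554: 44.6723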